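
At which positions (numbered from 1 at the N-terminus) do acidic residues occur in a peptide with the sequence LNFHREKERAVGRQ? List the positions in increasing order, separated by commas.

The acidic residues are Asp (D) and Glu (E), whose side chains end in a carboxylate group.
Matching residues: E6, E8.

6, 8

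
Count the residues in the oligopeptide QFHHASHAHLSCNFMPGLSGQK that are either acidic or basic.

5

Acidic: D, E. Basic: H, K, R.
Acidic residues here: none (0).
Basic residues here: H3, H4, H7, H9, K22 (5).
The two groups share no amino acid, so total = 0 + 5 = 5.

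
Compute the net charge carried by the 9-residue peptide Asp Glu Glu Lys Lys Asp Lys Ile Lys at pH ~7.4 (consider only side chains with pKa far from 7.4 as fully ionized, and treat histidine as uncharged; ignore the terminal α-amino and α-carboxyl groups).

0

The side chains ionized at physiological pH are Lys/Arg (+1) and Asp/Glu (−1); with His treated as neutral, nothing else contributes.
Positive (K, R): Lys4, Lys5, Lys7, Lys9 → +4.
Negative (D, E): Asp1, Glu2, Glu3, Asp6 → −4.
Net charge = (+4) + (−4) = 0.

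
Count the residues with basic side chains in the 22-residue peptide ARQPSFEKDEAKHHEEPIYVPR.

6

The basic amino acids are Lys (K), Arg (R), and His (H).
Matching residues: R2, K8, K12, H13, H14, R22.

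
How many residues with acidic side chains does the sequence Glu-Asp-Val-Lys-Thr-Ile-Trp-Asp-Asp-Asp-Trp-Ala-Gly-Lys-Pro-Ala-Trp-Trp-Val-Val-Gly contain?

5

Only D (aspartate) and E (glutamate) carry a side-chain carboxylic acid.
Matching residues: Glu1, Asp2, Asp8, Asp9, Asp10.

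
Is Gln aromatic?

No

The aromatic amino acids are Phe (F, benzyl), Trp (W, indole), and Tyr (Y, phenol).
Glutamine is not in this group.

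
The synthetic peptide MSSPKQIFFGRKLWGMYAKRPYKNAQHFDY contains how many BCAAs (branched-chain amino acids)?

2

The BCAAs are Val, Leu, and Ile — aliphatic side chains with a branch point.
Matching residues: I7, L13.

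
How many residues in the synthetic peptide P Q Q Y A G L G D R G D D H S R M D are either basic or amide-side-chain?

Basic: H, K, R. Amide-side-chain: N, Q.
Basic residues here: R10, H14, R16 (3).
Amide-side-chain residues here: Q2, Q3 (2).
The two groups share no amino acid, so total = 3 + 2 = 5.

5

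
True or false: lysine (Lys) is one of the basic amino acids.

Lysine (K), arginine (R), and histidine (H) have basic, nitrogen-containing side chains.
Lysine is in this group.

True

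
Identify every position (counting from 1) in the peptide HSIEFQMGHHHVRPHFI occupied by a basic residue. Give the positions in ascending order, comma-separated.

Matching residues: H1, H9, H10, H11, R13, H15.

1, 9, 10, 11, 13, 15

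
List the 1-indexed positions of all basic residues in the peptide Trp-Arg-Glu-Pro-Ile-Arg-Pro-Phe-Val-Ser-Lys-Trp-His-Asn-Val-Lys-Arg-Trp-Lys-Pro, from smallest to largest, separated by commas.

2, 6, 11, 13, 16, 17, 19

K, R, and H are the three residues with basic side chains (ε-amine, guanidinium, and imidazole respectively).
Matching residues: Arg2, Arg6, Lys11, His13, Lys16, Arg17, Lys19.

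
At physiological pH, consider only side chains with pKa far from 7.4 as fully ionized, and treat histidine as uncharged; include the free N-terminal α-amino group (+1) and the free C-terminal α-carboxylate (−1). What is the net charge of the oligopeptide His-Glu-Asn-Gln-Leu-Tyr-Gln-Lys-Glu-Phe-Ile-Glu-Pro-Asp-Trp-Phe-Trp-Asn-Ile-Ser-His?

-3

Near pH 7.4, K and R contribute +1 each, D and E contribute −1 each, and every other side chain (His included, as stated) is uncharged.
Positive (K, R): Lys8 → +1.
Negative (D, E): Glu2, Glu9, Glu12, Asp14 → −4.
The N-terminus (+1) and C-terminus (−1) cancel.
Net charge = (+1) + (−4) = −3.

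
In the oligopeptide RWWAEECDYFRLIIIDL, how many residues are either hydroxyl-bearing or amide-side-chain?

Hydroxyl-bearing: S, T, Y. Amide-side-chain: N, Q.
Hydroxyl-bearing residues here: Y9 (1).
Amide-side-chain residues here: none (0).
The two groups share no amino acid, so total = 1 + 0 = 1.

1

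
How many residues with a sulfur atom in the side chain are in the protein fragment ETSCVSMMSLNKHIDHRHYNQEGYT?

3

Only Cys (C) and Met (M) have a sulfur atom in the side chain.
Matching residues: C4, M7, M8.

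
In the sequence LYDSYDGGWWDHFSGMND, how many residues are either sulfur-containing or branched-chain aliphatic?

Sulfur-containing: C, M. Branched-chain aliphatic: I, L, V.
Sulfur-containing residues here: M16 (1).
Branched-chain aliphatic residues here: L1 (1).
The two groups share no amino acid, so total = 1 + 1 = 2.

2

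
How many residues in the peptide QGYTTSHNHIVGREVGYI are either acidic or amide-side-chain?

Acidic: D, E. Amide-side-chain: N, Q.
Acidic residues here: E14 (1).
Amide-side-chain residues here: Q1, N8 (2).
The two groups share no amino acid, so total = 1 + 2 = 3.

3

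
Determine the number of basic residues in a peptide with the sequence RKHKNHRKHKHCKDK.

12

K, R, and H are the three residues with basic side chains (ε-amine, guanidinium, and imidazole respectively).
Matching residues: R1, K2, H3, K4, H6, R7, K8, H9, K10, H11, K13, K15.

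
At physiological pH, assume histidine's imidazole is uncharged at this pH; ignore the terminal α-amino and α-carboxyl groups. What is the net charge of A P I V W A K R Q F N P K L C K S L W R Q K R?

+7

At pH ~7.4 the Lys and Arg side chains are protonated (+1), the Asp and Glu side chains are deprotonated (−1), and with His taken as neutral all other side chains carry no charge.
Positive (K, R): K7, R8, K13, K16, R20, K22, R23 → +7.
Negative (D, E): none → −0.
Net charge = (+7) + (−0) = +7.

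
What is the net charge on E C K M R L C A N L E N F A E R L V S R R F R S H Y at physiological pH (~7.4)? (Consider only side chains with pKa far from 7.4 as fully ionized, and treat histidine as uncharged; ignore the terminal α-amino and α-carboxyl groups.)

+3

At pH ~7.4 the Lys and Arg side chains are protonated (+1), the Asp and Glu side chains are deprotonated (−1), and with His taken as neutral all other side chains carry no charge.
Positive (K, R): K3, R5, R16, R20, R21, R23 → +6.
Negative (D, E): E1, E11, E15 → −3.
Net charge = (+6) + (−3) = +3.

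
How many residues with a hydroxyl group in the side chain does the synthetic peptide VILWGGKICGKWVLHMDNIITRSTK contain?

Serine (S), threonine (T), and tyrosine (Y) each carry a hydroxyl group on the side chain.
Matching residues: T21, S23, T24.

3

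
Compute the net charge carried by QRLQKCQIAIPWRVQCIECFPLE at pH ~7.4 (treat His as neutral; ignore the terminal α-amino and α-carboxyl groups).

+1

Near pH 7.4, K and R contribute +1 each, D and E contribute −1 each, and every other side chain (His included, as stated) is uncharged.
Positive (K, R): R2, K5, R13 → +3.
Negative (D, E): E18, E23 → −2.
Net charge = (+3) + (−2) = +1.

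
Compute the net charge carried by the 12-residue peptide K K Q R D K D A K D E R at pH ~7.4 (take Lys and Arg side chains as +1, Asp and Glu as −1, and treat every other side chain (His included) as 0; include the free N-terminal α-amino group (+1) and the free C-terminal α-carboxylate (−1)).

Positive (K, R): K1, K2, R4, K6, K9, R12 → +6.
Negative (D, E): D5, D7, D10, E11 → −4.
The N-terminus (+1) and C-terminus (−1) cancel.
Net charge = (+6) + (−4) = +2.

+2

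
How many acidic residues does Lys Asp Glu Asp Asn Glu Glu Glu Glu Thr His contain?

Aspartate (D) and glutamate (E) have carboxylic-acid side chains and are the acidic amino acids.
Matching residues: Asp2, Glu3, Asp4, Glu6, Glu7, Glu8, Glu9.

7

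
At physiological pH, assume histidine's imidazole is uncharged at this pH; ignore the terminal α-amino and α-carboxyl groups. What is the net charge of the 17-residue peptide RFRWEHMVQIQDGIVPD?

-1

Near pH 7.4, K and R contribute +1 each, D and E contribute −1 each, and every other side chain (His included, as stated) is uncharged.
Positive (K, R): R1, R3 → +2.
Negative (D, E): E5, D12, D17 → −3.
Net charge = (+2) + (−3) = −1.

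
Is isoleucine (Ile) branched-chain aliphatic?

Yes

V, L, and I make up the branched-chain aliphatic group.
Isoleucine is in this group.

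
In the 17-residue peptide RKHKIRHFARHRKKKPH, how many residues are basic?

The basic amino acids are Lys (K), Arg (R), and His (H).
Matching residues: R1, K2, H3, K4, R6, H7, R10, H11, R12, K13, K14, K15, H17.

13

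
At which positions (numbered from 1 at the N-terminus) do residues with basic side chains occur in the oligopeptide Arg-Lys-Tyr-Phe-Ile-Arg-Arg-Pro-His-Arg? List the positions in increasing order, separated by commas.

1, 2, 6, 7, 9, 10

The basic amino acids are Lys (K), Arg (R), and His (H).
Matching residues: Arg1, Lys2, Arg6, Arg7, His9, Arg10.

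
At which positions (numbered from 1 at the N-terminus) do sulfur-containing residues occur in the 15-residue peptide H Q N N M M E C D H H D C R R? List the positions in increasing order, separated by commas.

5, 6, 8, 13

The sulfur-bearing residues are cysteine (–SH) and methionine (–S–CH₃).
Matching residues: M5, M6, C8, C13.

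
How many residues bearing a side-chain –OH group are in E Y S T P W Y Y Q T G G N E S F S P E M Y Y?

S, T, and Y are the three residues with a side-chain hydroxyl.
Matching residues: Y2, S3, T4, Y7, Y8, T10, S15, S17, Y21, Y22.

10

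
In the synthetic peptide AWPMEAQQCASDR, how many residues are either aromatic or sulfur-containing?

3

Aromatic: F, W, Y. Sulfur-containing: C, M.
Aromatic residues here: W2 (1).
Sulfur-containing residues here: M4, C9 (2).
The two groups share no amino acid, so total = 1 + 2 = 3.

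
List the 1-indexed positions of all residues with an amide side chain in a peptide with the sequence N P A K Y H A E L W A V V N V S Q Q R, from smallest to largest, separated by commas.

1, 14, 17, 18

Only N (asparagine) and Q (glutamine) carry a side-chain carboxamide.
Matching residues: N1, N14, Q17, Q18.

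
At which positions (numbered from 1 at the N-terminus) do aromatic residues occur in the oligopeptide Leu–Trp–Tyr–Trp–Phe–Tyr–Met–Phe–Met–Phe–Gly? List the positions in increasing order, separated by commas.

Phenylalanine (F), tryptophan (W), and tyrosine (Y) have aromatic ring side chains.
Matching residues: Trp2, Tyr3, Trp4, Phe5, Tyr6, Phe8, Phe10.

2, 3, 4, 5, 6, 8, 10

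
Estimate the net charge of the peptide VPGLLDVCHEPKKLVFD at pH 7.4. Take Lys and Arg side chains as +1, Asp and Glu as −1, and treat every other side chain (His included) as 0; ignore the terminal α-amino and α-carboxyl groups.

-1

Positive (K, R): K12, K13 → +2.
Negative (D, E): D6, E10, D17 → −3.
Net charge = (+2) + (−3) = −1.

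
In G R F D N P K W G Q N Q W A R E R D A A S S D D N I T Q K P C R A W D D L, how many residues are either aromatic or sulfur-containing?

Aromatic: F, W, Y. Sulfur-containing: C, M.
Aromatic residues here: F3, W8, W13, W34 (4).
Sulfur-containing residues here: C31 (1).
The two groups share no amino acid, so total = 4 + 1 = 5.

5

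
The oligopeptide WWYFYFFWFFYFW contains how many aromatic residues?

13

F, W, and Y each carry an aromatic ring on the side chain.
Matching residues: W1, W2, Y3, F4, Y5, F6, F7, W8, F9, F10, Y11, F12, W13.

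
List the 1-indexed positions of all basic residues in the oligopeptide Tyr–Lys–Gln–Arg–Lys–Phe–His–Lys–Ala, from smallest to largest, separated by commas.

2, 4, 5, 7, 8

K, R, and H are the three residues with basic side chains (ε-amine, guanidinium, and imidazole respectively).
Matching residues: Lys2, Arg4, Lys5, His7, Lys8.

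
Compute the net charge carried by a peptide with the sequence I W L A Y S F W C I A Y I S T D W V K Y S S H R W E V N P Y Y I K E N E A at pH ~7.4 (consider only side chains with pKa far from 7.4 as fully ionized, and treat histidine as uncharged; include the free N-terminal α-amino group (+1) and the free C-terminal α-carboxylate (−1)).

-1

Near pH 7.4, K and R contribute +1 each, D and E contribute −1 each, and every other side chain (His included, as stated) is uncharged.
Positive (K, R): K19, R24, K33 → +3.
Negative (D, E): D16, E26, E34, E36 → −4.
The N-terminus (+1) and C-terminus (−1) cancel.
Net charge = (+3) + (−4) = −1.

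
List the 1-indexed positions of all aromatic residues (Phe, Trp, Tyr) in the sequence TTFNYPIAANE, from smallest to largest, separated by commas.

Matching residues: F3, Y5.

3, 5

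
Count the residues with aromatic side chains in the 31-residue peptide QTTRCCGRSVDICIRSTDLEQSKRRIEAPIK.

0

The aromatic amino acids are Phe (F, benzyl), Trp (W, indole), and Tyr (Y, phenol).
None of the 31 residues belong to this group.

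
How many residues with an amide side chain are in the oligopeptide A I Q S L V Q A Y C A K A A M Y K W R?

Only N (asparagine) and Q (glutamine) carry a side-chain carboxamide.
Matching residues: Q3, Q7.

2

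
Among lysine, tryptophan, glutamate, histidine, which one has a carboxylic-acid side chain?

The acidic residues are Asp (D) and Glu (E), whose side chains end in a carboxylate group.
Of the listed options, only glutamate belongs to this group.

glutamate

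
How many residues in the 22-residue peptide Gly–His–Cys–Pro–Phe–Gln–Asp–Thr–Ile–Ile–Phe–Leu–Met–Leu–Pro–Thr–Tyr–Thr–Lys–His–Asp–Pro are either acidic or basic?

5

Acidic: D, E. Basic: H, K, R.
Acidic residues here: Asp7, Asp21 (2).
Basic residues here: His2, Lys19, His20 (3).
The two groups share no amino acid, so total = 2 + 3 = 5.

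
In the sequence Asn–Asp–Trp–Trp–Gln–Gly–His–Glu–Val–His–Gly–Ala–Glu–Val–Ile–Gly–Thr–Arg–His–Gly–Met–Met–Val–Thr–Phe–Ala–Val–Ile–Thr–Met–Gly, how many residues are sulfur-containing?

3

The sulfur-bearing residues are cysteine (–SH) and methionine (–S–CH₃).
Matching residues: Met21, Met22, Met30.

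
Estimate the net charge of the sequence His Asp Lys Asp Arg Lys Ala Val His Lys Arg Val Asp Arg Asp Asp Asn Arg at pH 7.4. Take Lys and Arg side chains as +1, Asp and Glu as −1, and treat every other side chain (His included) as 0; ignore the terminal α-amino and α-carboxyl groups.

Positive (K, R): Lys3, Arg5, Lys6, Lys10, Arg11, Arg14, Arg18 → +7.
Negative (D, E): Asp2, Asp4, Asp13, Asp15, Asp16 → −5.
Net charge = (+7) + (−5) = +2.

+2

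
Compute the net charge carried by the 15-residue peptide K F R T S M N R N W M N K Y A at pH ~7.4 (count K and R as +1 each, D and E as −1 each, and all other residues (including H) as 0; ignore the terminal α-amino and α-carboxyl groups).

Positive (K, R): K1, R3, R8, K13 → +4.
Negative (D, E): none → −0.
Net charge = (+4) + (−0) = +4.

+4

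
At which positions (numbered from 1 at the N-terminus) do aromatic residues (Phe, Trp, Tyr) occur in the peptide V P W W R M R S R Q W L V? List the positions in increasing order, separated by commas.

3, 4, 11

Matching residues: W3, W4, W11.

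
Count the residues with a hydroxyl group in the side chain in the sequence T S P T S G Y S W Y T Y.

9

Serine (S), threonine (T), and tyrosine (Y) each carry a hydroxyl group on the side chain.
Matching residues: T1, S2, T4, S5, Y7, S8, Y10, T11, Y12.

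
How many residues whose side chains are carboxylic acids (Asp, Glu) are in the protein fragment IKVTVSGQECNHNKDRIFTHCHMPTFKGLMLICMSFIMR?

2

Matching residues: E9, D15.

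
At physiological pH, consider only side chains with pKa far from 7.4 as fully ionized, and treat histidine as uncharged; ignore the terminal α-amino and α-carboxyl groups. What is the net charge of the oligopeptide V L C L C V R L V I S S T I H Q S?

+1

Near pH 7.4, K and R contribute +1 each, D and E contribute −1 each, and every other side chain (His included, as stated) is uncharged.
Positive (K, R): R7 → +1.
Negative (D, E): none → −0.
Net charge = (+1) + (−0) = +1.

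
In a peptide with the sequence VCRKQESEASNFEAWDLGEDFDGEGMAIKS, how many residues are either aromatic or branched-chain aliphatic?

Aromatic: F, W, Y. Branched-chain aliphatic: I, L, V.
Aromatic residues here: F12, W15, F21 (3).
Branched-chain aliphatic residues here: V1, L17, I28 (3).
The two groups share no amino acid, so total = 3 + 3 = 6.

6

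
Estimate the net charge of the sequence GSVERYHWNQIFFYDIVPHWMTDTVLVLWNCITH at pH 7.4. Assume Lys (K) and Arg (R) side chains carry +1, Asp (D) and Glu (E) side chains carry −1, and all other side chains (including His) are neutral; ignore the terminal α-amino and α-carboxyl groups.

Positive (K, R): R5 → +1.
Negative (D, E): E4, D15, D23 → −3.
Net charge = (+1) + (−3) = −2.

-2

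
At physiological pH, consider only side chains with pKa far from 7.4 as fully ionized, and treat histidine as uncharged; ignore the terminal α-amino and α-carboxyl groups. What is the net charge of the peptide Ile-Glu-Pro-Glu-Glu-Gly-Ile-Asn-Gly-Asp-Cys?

-4

The side chains ionized at physiological pH are Lys/Arg (+1) and Asp/Glu (−1); with His treated as neutral, nothing else contributes.
Positive (K, R): none → +0.
Negative (D, E): Glu2, Glu4, Glu5, Asp10 → −4.
Net charge = (+0) + (−4) = −4.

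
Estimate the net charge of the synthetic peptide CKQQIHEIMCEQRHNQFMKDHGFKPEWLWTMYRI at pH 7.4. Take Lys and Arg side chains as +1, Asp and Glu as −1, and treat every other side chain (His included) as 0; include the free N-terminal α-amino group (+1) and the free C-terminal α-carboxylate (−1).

Positive (K, R): K2, R13, K19, K24, R33 → +5.
Negative (D, E): E7, E11, D20, E26 → −4.
The N-terminus (+1) and C-terminus (−1) cancel.
Net charge = (+5) + (−4) = +1.

+1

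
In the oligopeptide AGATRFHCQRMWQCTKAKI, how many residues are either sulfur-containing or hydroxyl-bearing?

5

Sulfur-containing: C, M. Hydroxyl-bearing: S, T, Y.
Sulfur-containing residues here: C8, M11, C14 (3).
Hydroxyl-bearing residues here: T4, T15 (2).
The two groups share no amino acid, so total = 3 + 2 = 5.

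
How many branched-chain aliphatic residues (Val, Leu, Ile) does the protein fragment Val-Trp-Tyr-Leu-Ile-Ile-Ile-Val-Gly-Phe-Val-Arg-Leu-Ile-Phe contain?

Matching residues: Val1, Leu4, Ile5, Ile6, Ile7, Val8, Val11, Leu13, Ile14.

9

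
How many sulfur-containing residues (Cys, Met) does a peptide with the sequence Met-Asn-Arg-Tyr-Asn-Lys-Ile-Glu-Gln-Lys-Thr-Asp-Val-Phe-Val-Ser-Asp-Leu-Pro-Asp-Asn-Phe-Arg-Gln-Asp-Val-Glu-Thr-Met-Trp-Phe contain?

Matching residues: Met1, Met29.

2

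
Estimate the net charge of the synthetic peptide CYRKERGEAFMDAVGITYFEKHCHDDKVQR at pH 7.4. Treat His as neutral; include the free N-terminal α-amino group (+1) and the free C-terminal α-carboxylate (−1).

0

Near pH 7.4, K and R contribute +1 each, D and E contribute −1 each, and every other side chain (His included, as stated) is uncharged.
Positive (K, R): R3, K4, R6, K21, K27, R30 → +6.
Negative (D, E): E5, E8, D12, E20, D25, D26 → −6.
The N-terminus (+1) and C-terminus (−1) cancel.
Net charge = (+6) + (−6) = 0.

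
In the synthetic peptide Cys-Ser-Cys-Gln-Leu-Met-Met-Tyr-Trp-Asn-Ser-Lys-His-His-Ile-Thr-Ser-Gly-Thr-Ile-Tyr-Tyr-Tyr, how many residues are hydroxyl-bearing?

9

Serine (S), threonine (T), and tyrosine (Y) each carry a hydroxyl group on the side chain.
Matching residues: Ser2, Tyr8, Ser11, Thr16, Ser17, Thr19, Tyr21, Tyr22, Tyr23.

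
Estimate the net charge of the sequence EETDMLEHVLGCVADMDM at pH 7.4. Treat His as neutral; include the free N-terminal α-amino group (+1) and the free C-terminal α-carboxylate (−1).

-6

At pH ~7.4 the Lys and Arg side chains are protonated (+1), the Asp and Glu side chains are deprotonated (−1), and with His taken as neutral all other side chains carry no charge.
Positive (K, R): none → +0.
Negative (D, E): E1, E2, D4, E7, D15, D17 → −6.
The N-terminus (+1) and C-terminus (−1) cancel.
Net charge = (+0) + (−6) = −6.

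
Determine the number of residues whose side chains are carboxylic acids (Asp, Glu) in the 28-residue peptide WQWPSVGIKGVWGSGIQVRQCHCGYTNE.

Matching residues: E28.

1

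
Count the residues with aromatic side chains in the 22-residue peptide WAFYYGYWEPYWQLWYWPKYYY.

Phenylalanine (F), tryptophan (W), and tyrosine (Y) have aromatic ring side chains.
Matching residues: W1, F3, Y4, Y5, Y7, W8, Y11, W12, W15, Y16, W17, Y20, Y21, Y22.

14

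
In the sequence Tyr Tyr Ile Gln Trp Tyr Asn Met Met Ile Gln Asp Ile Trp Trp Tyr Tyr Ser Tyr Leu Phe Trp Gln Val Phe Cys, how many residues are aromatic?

12

F, W, and Y each carry an aromatic ring on the side chain.
Matching residues: Tyr1, Tyr2, Trp5, Tyr6, Trp14, Trp15, Tyr16, Tyr17, Tyr19, Phe21, Trp22, Phe25.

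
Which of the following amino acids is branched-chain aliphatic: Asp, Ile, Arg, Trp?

Ile

V, L, and I make up the branched-chain aliphatic group.
Of the listed options, only Ile belongs to this group.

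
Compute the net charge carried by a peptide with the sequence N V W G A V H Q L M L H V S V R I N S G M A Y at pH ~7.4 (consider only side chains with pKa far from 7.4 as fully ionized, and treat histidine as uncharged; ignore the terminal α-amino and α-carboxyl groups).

Near pH 7.4, K and R contribute +1 each, D and E contribute −1 each, and every other side chain (His included, as stated) is uncharged.
Positive (K, R): R16 → +1.
Negative (D, E): none → −0.
Net charge = (+1) + (−0) = +1.

+1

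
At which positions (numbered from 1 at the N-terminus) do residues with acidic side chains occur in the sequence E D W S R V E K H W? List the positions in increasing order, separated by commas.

Only D (aspartate) and E (glutamate) carry a side-chain carboxylic acid.
Matching residues: E1, D2, E7.

1, 2, 7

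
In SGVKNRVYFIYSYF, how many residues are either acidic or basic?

2

Acidic: D, E. Basic: H, K, R.
Acidic residues here: none (0).
Basic residues here: K4, R6 (2).
The two groups share no amino acid, so total = 0 + 2 = 2.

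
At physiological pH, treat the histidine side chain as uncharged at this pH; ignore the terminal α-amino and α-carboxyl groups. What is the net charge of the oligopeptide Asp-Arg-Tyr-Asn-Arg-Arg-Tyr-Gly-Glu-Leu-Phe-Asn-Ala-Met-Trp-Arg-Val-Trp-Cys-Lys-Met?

Near pH 7.4, K and R contribute +1 each, D and E contribute −1 each, and every other side chain (His included, as stated) is uncharged.
Positive (K, R): Arg2, Arg5, Arg6, Arg16, Lys20 → +5.
Negative (D, E): Asp1, Glu9 → −2.
Net charge = (+5) + (−2) = +3.

+3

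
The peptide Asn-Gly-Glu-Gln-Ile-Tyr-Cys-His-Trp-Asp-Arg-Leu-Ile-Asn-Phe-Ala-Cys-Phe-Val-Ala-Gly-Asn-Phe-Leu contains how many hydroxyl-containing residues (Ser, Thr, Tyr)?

Matching residues: Tyr6.

1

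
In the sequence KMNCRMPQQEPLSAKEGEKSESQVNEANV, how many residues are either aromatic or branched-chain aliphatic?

Aromatic: F, W, Y. Branched-chain aliphatic: I, L, V.
Aromatic residues here: none (0).
Branched-chain aliphatic residues here: L12, V24, V29 (3).
The two groups share no amino acid, so total = 0 + 3 = 3.

3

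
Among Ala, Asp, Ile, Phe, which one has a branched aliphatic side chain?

Ile

Valine (V), leucine (L), and isoleucine (I) are the branched-chain amino acids.
Of the listed options, only Ile belongs to this group.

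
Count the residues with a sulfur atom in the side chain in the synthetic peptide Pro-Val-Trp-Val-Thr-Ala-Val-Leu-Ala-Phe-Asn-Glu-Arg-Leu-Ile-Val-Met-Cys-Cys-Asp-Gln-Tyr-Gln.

3

Cysteine (C, thiol) and methionine (M, thioether) are the two sulfur-containing amino acids.
Matching residues: Met17, Cys18, Cys19.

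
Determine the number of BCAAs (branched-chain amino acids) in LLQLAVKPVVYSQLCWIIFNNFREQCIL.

Valine (V), leucine (L), and isoleucine (I) are the branched-chain amino acids.
Matching residues: L1, L2, L4, V6, V9, V10, L14, I17, I18, I27, L28.

11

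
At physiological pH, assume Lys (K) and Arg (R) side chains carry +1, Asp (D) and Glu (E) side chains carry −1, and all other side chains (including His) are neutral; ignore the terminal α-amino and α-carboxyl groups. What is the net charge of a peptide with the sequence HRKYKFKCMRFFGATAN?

+5

Positive (K, R): R2, K3, K5, K7, R10 → +5.
Negative (D, E): none → −0.
Net charge = (+5) + (−0) = +5.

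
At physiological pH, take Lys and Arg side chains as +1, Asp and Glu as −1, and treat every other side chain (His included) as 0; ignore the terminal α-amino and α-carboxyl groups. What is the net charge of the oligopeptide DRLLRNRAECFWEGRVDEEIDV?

-3

Positive (K, R): R2, R5, R7, R15 → +4.
Negative (D, E): D1, E9, E13, D17, E18, E19, D21 → −7.
Net charge = (+4) + (−7) = −3.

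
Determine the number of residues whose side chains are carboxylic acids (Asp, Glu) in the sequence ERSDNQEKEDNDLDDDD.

Matching residues: E1, D4, E7, E9, D10, D12, D14, D15, D16, D17.

10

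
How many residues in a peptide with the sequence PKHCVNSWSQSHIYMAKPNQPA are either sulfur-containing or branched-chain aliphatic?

Sulfur-containing: C, M. Branched-chain aliphatic: I, L, V.
Sulfur-containing residues here: C4, M15 (2).
Branched-chain aliphatic residues here: V5, I13 (2).
The two groups share no amino acid, so total = 2 + 2 = 4.

4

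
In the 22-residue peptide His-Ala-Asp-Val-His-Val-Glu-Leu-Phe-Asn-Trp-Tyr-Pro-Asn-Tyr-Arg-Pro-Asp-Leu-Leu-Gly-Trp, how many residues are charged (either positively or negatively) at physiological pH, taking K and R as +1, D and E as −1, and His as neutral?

4

Charged side chains at pH ~7.4: K, R (positive); D, E (negative).
Matching residues: Asp3, Glu7, Arg16, Asp18.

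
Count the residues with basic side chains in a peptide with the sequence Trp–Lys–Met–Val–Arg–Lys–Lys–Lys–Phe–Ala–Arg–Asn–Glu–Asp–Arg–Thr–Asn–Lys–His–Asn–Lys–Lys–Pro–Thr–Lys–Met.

12

K, R, and H are the three residues with basic side chains (ε-amine, guanidinium, and imidazole respectively).
Matching residues: Lys2, Arg5, Lys6, Lys7, Lys8, Arg11, Arg15, Lys18, His19, Lys21, Lys22, Lys25.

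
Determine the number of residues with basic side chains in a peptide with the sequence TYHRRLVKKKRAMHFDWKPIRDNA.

10

The basic amino acids are Lys (K), Arg (R), and His (H).
Matching residues: H3, R4, R5, K8, K9, K10, R11, H14, K18, R21.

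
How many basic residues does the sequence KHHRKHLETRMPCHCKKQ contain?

10

The basic amino acids are Lys (K), Arg (R), and His (H).
Matching residues: K1, H2, H3, R4, K5, H6, R10, H14, K16, K17.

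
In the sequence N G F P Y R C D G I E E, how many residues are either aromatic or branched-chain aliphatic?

Aromatic: F, W, Y. Branched-chain aliphatic: I, L, V.
Aromatic residues here: F3, Y5 (2).
Branched-chain aliphatic residues here: I10 (1).
The two groups share no amino acid, so total = 2 + 1 = 3.

3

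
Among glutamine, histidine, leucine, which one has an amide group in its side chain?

glutamine

The amide-side-chain residues are Asn (N) and Gln (Q).
Of the listed options, only glutamine belongs to this group.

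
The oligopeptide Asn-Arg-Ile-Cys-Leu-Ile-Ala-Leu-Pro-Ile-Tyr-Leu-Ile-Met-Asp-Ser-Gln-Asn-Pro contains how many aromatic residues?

Phenylalanine (F), tryptophan (W), and tyrosine (Y) have aromatic ring side chains.
Matching residues: Tyr11.

1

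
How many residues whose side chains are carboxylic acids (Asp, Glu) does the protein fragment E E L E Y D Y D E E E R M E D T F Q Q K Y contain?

10

Matching residues: E1, E2, E4, D6, D8, E9, E10, E11, E14, D15.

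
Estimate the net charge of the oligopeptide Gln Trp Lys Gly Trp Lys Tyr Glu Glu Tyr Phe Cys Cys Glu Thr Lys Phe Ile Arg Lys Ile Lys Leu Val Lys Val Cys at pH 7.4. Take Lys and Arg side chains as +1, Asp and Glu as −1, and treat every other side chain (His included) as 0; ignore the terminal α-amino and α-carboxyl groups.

+4

Positive (K, R): Lys3, Lys6, Lys16, Arg19, Lys20, Lys22, Lys25 → +7.
Negative (D, E): Glu8, Glu9, Glu14 → −3.
Net charge = (+7) + (−3) = +4.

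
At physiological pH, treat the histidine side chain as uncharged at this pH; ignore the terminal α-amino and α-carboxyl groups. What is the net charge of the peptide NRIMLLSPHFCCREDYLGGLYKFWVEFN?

0

At pH ~7.4 the Lys and Arg side chains are protonated (+1), the Asp and Glu side chains are deprotonated (−1), and with His taken as neutral all other side chains carry no charge.
Positive (K, R): R2, R13, K22 → +3.
Negative (D, E): E14, D15, E26 → −3.
Net charge = (+3) + (−3) = 0.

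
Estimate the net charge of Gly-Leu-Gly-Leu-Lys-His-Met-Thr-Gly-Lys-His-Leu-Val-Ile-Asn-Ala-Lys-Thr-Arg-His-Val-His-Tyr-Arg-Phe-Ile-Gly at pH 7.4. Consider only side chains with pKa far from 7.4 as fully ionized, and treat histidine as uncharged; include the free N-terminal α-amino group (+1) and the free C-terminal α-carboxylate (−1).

+5

At pH ~7.4 the Lys and Arg side chains are protonated (+1), the Asp and Glu side chains are deprotonated (−1), and with His taken as neutral all other side chains carry no charge.
Positive (K, R): Lys5, Lys10, Lys17, Arg19, Arg24 → +5.
Negative (D, E): none → −0.
The N-terminus (+1) and C-terminus (−1) cancel.
Net charge = (+5) + (−0) = +5.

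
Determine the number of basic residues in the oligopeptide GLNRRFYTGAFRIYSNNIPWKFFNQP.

4

The basic amino acids are Lys (K), Arg (R), and His (H).
Matching residues: R4, R5, R12, K21.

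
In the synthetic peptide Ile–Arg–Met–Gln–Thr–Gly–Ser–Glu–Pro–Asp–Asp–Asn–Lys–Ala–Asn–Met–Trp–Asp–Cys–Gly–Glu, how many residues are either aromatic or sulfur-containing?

4

Aromatic: F, W, Y. Sulfur-containing: C, M.
Aromatic residues here: Trp17 (1).
Sulfur-containing residues here: Met3, Met16, Cys19 (3).
The two groups share no amino acid, so total = 1 + 3 = 4.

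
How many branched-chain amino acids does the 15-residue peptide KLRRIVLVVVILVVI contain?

V, L, and I make up the branched-chain aliphatic group.
Matching residues: L2, I5, V6, L7, V8, V9, V10, I11, L12, V13, V14, I15.

12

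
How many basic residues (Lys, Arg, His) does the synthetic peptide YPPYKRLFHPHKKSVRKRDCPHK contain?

11

Matching residues: K5, R6, H9, H11, K12, K13, R16, K17, R18, H22, K23.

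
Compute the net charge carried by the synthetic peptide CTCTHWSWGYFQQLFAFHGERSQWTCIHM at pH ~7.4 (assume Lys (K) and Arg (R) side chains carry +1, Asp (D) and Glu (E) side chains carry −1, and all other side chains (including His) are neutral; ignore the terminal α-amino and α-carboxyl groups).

0

Positive (K, R): R21 → +1.
Negative (D, E): E20 → −1.
Net charge = (+1) + (−1) = 0.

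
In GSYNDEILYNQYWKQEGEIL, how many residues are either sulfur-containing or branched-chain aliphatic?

Sulfur-containing: C, M. Branched-chain aliphatic: I, L, V.
Sulfur-containing residues here: none (0).
Branched-chain aliphatic residues here: I7, L8, I19, L20 (4).
The two groups share no amino acid, so total = 0 + 4 = 4.

4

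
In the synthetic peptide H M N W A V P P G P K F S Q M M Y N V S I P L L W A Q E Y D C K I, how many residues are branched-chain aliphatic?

V, L, and I make up the branched-chain aliphatic group.
Matching residues: V6, V19, I21, L23, L24, I33.

6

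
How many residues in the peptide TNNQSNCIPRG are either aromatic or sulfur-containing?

Aromatic: F, W, Y. Sulfur-containing: C, M.
Aromatic residues here: none (0).
Sulfur-containing residues here: C7 (1).
The two groups share no amino acid, so total = 0 + 1 = 1.

1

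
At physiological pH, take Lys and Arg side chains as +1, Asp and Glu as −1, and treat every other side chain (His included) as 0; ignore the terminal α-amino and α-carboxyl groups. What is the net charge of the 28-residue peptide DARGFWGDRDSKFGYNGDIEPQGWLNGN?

-2

Positive (K, R): R3, R9, K12 → +3.
Negative (D, E): D1, D8, D10, D18, E20 → −5.
Net charge = (+3) + (−5) = −2.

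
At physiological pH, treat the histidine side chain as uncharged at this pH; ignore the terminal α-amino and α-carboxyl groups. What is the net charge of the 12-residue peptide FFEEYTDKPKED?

-3

At pH ~7.4 the Lys and Arg side chains are protonated (+1), the Asp and Glu side chains are deprotonated (−1), and with His taken as neutral all other side chains carry no charge.
Positive (K, R): K8, K10 → +2.
Negative (D, E): E3, E4, D7, E11, D12 → −5.
Net charge = (+2) + (−5) = −3.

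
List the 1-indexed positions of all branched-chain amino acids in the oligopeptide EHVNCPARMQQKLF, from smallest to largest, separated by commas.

3, 13

V, L, and I make up the branched-chain aliphatic group.
Matching residues: V3, L13.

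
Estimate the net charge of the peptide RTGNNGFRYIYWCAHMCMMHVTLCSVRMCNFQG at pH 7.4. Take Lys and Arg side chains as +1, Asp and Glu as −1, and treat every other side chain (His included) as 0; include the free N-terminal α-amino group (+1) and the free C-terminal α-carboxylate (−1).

+3

Positive (K, R): R1, R8, R27 → +3.
Negative (D, E): none → −0.
The N-terminus (+1) and C-terminus (−1) cancel.
Net charge = (+3) + (−0) = +3.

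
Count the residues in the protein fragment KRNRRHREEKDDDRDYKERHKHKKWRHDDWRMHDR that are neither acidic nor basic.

5

Acidic: D, E. Basic: K, R, H. All other residues are neither.
Matching residues: N3, Y16, W25, W30, M32.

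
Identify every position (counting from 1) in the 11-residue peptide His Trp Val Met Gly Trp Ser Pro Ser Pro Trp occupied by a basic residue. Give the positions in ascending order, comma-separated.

1

K, R, and H are the three residues with basic side chains (ε-amine, guanidinium, and imidazole respectively).
Matching residues: His1.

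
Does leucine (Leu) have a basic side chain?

No

Lysine (K), arginine (R), and histidine (H) have basic, nitrogen-containing side chains.
Leucine is not in this group.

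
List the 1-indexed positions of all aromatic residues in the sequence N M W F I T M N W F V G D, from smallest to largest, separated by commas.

The aromatic amino acids are Phe (F, benzyl), Trp (W, indole), and Tyr (Y, phenol).
Matching residues: W3, F4, W9, F10.

3, 4, 9, 10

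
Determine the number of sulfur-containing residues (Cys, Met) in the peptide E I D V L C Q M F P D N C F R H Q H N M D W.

4

Matching residues: C6, M8, C13, M20.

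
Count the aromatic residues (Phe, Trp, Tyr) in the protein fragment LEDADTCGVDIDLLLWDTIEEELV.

Matching residues: W16.

1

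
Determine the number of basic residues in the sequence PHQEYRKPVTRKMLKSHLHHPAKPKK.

12

K, R, and H are the three residues with basic side chains (ε-amine, guanidinium, and imidazole respectively).
Matching residues: H2, R6, K7, R11, K12, K15, H17, H19, H20, K23, K25, K26.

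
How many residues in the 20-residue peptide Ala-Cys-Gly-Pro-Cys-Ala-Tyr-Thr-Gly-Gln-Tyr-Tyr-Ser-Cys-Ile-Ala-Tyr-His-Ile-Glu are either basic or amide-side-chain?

2

Basic: H, K, R. Amide-side-chain: N, Q.
Basic residues here: His18 (1).
Amide-side-chain residues here: Gln10 (1).
The two groups share no amino acid, so total = 1 + 1 = 2.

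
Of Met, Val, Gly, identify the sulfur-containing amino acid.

Cysteine (C, thiol) and methionine (M, thioether) are the two sulfur-containing amino acids.
Of the listed options, only Met belongs to this group.

Met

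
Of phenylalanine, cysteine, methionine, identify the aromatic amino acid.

phenylalanine

The aromatic amino acids are Phe (F, benzyl), Trp (W, indole), and Tyr (Y, phenol).
Of the listed options, only phenylalanine belongs to this group.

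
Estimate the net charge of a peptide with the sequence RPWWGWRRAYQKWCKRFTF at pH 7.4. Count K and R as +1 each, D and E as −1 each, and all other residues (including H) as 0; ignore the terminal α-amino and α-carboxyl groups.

Positive (K, R): R1, R7, R8, K12, K15, R16 → +6.
Negative (D, E): none → −0.
Net charge = (+6) + (−0) = +6.

+6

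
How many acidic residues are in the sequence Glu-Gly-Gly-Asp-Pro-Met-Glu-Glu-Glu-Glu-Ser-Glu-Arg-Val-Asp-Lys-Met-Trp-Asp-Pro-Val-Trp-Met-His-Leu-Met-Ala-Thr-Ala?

Only D (aspartate) and E (glutamate) carry a side-chain carboxylic acid.
Matching residues: Glu1, Asp4, Glu7, Glu8, Glu9, Glu10, Glu12, Asp15, Asp19.

9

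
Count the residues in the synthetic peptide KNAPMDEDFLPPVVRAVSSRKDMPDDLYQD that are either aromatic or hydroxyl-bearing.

Aromatic: F, W, Y. Hydroxyl-bearing: S, T, Y.
Aromatic residues here: F9, Y28 (2).
Hydroxyl-bearing residues here: S18, S19, Y28 (3).
Y is in both groups, so the 1 Y residue must not be double-counted.
Total = 2 + 3 − 1 = 4.

4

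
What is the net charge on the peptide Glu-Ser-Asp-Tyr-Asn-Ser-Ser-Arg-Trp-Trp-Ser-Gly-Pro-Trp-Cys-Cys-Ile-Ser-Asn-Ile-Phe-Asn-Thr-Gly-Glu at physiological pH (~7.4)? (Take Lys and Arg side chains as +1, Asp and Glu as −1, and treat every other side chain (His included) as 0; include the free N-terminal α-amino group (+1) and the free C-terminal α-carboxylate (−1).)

-2

Positive (K, R): Arg8 → +1.
Negative (D, E): Glu1, Asp3, Glu25 → −3.
The N-terminus (+1) and C-terminus (−1) cancel.
Net charge = (+1) + (−3) = −2.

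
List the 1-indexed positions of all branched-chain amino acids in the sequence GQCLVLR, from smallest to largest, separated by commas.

4, 5, 6

Valine (V), leucine (L), and isoleucine (I) are the branched-chain amino acids.
Matching residues: L4, V5, L6.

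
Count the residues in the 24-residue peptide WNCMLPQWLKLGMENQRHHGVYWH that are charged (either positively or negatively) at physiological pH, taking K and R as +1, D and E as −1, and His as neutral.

Charged side chains at pH ~7.4: K, R (positive); D, E (negative).
Matching residues: K10, E14, R17.

3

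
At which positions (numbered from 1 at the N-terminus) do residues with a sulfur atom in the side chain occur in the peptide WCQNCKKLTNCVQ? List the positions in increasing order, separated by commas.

2, 5, 11

The sulfur-bearing residues are cysteine (–SH) and methionine (–S–CH₃).
Matching residues: C2, C5, C11.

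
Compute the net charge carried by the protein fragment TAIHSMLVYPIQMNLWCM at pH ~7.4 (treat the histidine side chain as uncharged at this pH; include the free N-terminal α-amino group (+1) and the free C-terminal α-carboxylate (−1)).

0

The side chains ionized at physiological pH are Lys/Arg (+1) and Asp/Glu (−1); with His treated as neutral, nothing else contributes.
Positive (K, R): none → +0.
Negative (D, E): none → −0.
The N-terminus (+1) and C-terminus (−1) cancel.
Net charge = (+0) + (−0) = 0.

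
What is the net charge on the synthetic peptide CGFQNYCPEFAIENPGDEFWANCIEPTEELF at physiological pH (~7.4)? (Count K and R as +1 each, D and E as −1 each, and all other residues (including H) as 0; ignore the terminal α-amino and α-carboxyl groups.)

Positive (K, R): none → +0.
Negative (D, E): E9, E13, D17, E18, E25, E28, E29 → −7.
Net charge = (+0) + (−7) = −7.

-7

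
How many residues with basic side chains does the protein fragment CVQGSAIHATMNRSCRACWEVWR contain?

4

Lysine (K), arginine (R), and histidine (H) have basic, nitrogen-containing side chains.
Matching residues: H8, R13, R16, R23.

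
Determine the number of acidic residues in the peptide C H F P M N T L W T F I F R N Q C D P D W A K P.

Only D (aspartate) and E (glutamate) carry a side-chain carboxylic acid.
Matching residues: D18, D20.

2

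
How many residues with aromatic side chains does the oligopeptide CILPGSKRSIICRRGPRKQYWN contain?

Phenylalanine (F), tryptophan (W), and tyrosine (Y) have aromatic ring side chains.
Matching residues: Y20, W21.

2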